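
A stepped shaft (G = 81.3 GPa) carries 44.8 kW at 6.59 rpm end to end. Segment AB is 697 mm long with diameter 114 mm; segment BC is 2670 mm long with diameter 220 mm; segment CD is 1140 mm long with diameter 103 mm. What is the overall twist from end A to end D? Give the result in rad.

0.125 rad

ω = 2π·6.59/60 = 0.6901 rad/s, so T = P/ω = 44.8×10³ / 0.6901 = 64920 N·m.
J_AB = π(0.114)⁴/32 = 1.66×10^-5 m⁴; J_BC = π(0.220)⁴/32 = 2.30×10^-4 m⁴; J_CD = π(0.103)⁴/32 = 1.10×10^-5 m⁴.
θ = (T/G)·Σ L_i/J_i = (64920/81.3×10⁹)·(0.697/1.66×10^-5 + 2.67/2.30×10^-4 + 1.14/1.10×10^-5) = 0.1252 rad.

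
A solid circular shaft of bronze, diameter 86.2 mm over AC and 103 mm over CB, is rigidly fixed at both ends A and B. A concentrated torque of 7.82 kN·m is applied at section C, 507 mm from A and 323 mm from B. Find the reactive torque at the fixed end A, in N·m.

1860 N·m

Compatibility: T_A·a/J_AC = T_B·b/J_CB with T_A + T_B = T₀.
J_AC = 5.42×10^-6 m⁴, J_CB = 1.10×10^-5 m⁴, so T_A = T₀·(J_AC/a)/((J_AC/a)+(J_CB/b)) = 1862 N·m, T_B = 5958 N·m.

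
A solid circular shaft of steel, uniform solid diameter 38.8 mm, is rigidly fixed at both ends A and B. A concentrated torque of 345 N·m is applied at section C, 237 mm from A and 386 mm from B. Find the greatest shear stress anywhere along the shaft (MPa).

18.6 MPa

With uniform GJ and both ends fixed, compatibility θ_AC = θ_CB gives T_A·a = T_B·b, together with T_A + T_B = T₀.
T_A = T₀·b/(a+b) = 345.0·386/623.0 = 213.8 N·m; T_B = 131.2 N·m.
τ in each portion: τ_AC = 1.86×10^7 Pa, τ_CB = 1.14×10^7 Pa; maximum is in AC.
τ_max = T_AC·r/J = 213.8·0.0194/2.22×10^-7 = 1.864×10^7 Pa.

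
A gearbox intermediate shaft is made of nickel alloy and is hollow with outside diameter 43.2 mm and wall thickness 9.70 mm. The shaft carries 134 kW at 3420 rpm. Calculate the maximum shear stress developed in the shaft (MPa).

26.0 MPa

ω = 2π·3420/60 = 358.1 rad/s, so T = P/ω = 134×10³ / 358.1 = 374.2 N·m.
J = π(d_o⁴ − d_i⁴)/32 = π(0.0432⁴ − 0.0238⁴)/32 = 3.104×10^-7 m⁴.
τ_max = T·r/J = 374.2 × 0.0216 / 3.104×10^-7 = 2.603×10^7 Pa.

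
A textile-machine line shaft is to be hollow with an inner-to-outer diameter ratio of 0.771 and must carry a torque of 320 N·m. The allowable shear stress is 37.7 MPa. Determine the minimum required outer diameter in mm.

For a hollow shaft with d_i/d_o = 0.771: τ_max = 16T/(π d_o³ (1−k⁴)), so d_o = [16T/(π τ_allow (1−k⁴))]^(1/3) = [16·320.0/(π·3.77×10^7·0.6466)]^(1/3) = 0.04059 m.

40.6 mm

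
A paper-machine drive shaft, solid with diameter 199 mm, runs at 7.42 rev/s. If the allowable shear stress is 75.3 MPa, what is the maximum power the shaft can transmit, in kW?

5430 kW

J = πd⁴/32 = π(0.199)⁴/32 = 1.540×10^-4 m⁴.
T_max = τ_allow·J/r = 7.53×10^7 × 1.540×10^-4 / 0.0995 = 116500 N·m.
ω = 2π·7.42 = 46.62 rad/s, so P_max = T_max·ω = 5.432×10^6 W.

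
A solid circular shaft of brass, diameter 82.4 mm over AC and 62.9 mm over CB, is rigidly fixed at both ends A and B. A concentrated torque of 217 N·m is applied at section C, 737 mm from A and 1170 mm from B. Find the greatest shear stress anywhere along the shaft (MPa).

Compatibility: T_A·a/J_AC = T_B·b/J_CB with T_A + T_B = T₀.
J_AC = 4.53×10^-6 m⁴, J_CB = 1.54×10^-6 m⁴, so T_A = T₀·(J_AC/a)/((J_AC/a)+(J_CB/b)) = 178.8 N·m, T_B = 38.23 N·m.
τ in each portion: τ_AC = 1.63×10^6 Pa, τ_CB = 7.82×10^5 Pa; maximum is in AC.
τ_max = T_AC·r/J = 178.8·0.0412/4.53×10^-6 = 1.627×10^6 Pa.

1.63 MPa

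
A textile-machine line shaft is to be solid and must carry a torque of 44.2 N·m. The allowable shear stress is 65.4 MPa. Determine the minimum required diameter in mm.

15.1 mm

For a solid shaft τ_max = 16T/(πd³), so d = (16T/(π τ_allow))^(1/3) = (16·44.20/(π·6.54×10^7))^(1/3) = 0.01510 m.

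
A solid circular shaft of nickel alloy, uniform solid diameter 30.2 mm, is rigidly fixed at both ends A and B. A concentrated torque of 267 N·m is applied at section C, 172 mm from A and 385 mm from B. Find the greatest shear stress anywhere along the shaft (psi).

With uniform GJ and both ends fixed, compatibility θ_AC = θ_CB gives T_A·a = T_B·b, together with T_A + T_B = T₀.
T_A = T₀·b/(a+b) = 267.0·385/557.0 = 184.6 N·m; T_B = 82.45 N·m.
τ in each portion: τ_AC = 3.41×10^7 Pa, τ_CB = 1.52×10^7 Pa; maximum is in AC.
τ_max = T_AC·r/J = 184.6·0.0151/8.17×10^-8 = 3.412×10^7 Pa.

4950 psi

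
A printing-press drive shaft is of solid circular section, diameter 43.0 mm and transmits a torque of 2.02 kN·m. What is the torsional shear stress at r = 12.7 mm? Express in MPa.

J = πd⁴/32 = π(0.0430)⁴/32 = 3.356×10^-7 m⁴.
Shear stress varies linearly with radius: τ = T·r/J = 2020 × 0.0127 / 3.356×10^-7 = 7.643×10^7 Pa.

76.4 MPa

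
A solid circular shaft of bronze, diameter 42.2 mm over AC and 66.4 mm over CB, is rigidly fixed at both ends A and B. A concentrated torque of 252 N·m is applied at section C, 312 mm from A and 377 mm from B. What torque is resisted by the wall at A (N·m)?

41.5 N·m

Compatibility: T_A·a/J_AC = T_B·b/J_CB with T_A + T_B = T₀.
J_AC = 3.11×10^-7 m⁴, J_CB = 1.91×10^-6 m⁴, so T_A = T₀·(J_AC/a)/((J_AC/a)+(J_CB/b)) = 41.50 N·m, T_B = 210.5 N·m.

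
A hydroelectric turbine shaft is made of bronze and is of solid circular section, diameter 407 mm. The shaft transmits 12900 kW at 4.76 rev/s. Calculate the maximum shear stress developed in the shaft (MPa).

32.6 MPa

ω = 2π·4.76 = 29.91 rad/s, so T = P/ω = 12900×10³ / 29.91 = 431300 N·m.
J = πd⁴/32 = π(0.407)⁴/32 = 2.694×10^-3 m⁴.
τ_max = T·r/J = 431300 × 0.203 / 2.694×10^-3 = 3.258×10^7 Pa.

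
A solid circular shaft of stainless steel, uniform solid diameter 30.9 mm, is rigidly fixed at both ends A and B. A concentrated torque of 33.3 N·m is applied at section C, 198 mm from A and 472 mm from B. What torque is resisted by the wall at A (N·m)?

With uniform GJ and both ends fixed, compatibility θ_AC = θ_CB gives T_A·a = T_B·b, together with T_A + T_B = T₀.
T_A = T₀·b/(a+b) = 33.30·472/670.0 = 23.46 N·m; T_B = 9.841 N·m.

23.5 N·m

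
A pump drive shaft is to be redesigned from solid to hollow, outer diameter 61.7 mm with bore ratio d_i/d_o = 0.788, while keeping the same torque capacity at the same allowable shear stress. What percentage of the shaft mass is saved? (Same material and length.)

47.6 %

Equal τ_max and T ⇒ the solid shaft needs d_s³ = d_o³(1−k⁴), so d_s = 61.7·(1−0.788⁴)^(1/3) = 52.45 mm.
Area ratio A_h/A_s = d_o²(1−k²)/d_s² = (1−k²)/(1−k⁴)^(2/3) = 0.5245.
Mass saving = 1 − 0.5245 = 47.6 %.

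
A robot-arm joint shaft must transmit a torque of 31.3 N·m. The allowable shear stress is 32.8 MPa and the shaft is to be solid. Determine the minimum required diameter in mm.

For a solid shaft τ_max = 16T/(πd³), so d = (16T/(π τ_allow))^(1/3) = (16·31.30/(π·3.28×10^7))^(1/3) = 0.01694 m.

16.9 mm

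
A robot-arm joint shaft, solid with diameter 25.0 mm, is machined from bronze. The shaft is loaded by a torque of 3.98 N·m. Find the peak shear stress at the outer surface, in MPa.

J = πd⁴/32 = π(0.0250)⁴/32 = 3.835×10^-8 m⁴.
τ_max = T·r/J = 3.980 × 0.0125 / 3.835×10^-8 = 1.297×10^6 Pa.

1.30 MPa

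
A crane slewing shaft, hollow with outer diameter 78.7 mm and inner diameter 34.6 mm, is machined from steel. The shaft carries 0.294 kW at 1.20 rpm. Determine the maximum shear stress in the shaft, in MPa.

25.4 MPa

ω = 2π·1.20/60 = 0.1257 rad/s, so T = P/ω = 0.294×10³ / 0.1257 = 2340 N·m.
J = π(d_o⁴ − d_i⁴)/32 = π(0.0787⁴ − 0.0346⁴)/32 = 3.625×10^-6 m⁴.
τ_max = T·r/J = 2340 × 0.0394 / 3.625×10^-6 = 2.539×10^7 Pa.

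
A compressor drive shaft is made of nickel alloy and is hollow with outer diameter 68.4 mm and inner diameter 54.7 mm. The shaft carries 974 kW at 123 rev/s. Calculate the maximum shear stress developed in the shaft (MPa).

ω = 2π·123 = 772.8 rad/s, so T = P/ω = 974×10³ / 772.8 = 1260 N·m.
J = π(d_o⁴ − d_i⁴)/32 = π(0.0684⁴ − 0.0547⁴)/32 = 1.270×10^-6 m⁴.
τ_max = T·r/J = 1260 × 0.0342 / 1.270×10^-6 = 3.394×10^7 Pa.

33.9 MPa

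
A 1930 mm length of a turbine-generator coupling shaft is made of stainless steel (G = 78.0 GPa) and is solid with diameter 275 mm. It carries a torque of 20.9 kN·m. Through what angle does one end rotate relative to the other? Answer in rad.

J = πd⁴/32 = π(0.275)⁴/32 = 5.615×10^-4 m⁴.
θ = T·L/(G·J) = 20900 × 1.93 / (78.0×10⁹ × 5.615×10^-4) = 9.210×10^-4 rad.

9.21e-4 rad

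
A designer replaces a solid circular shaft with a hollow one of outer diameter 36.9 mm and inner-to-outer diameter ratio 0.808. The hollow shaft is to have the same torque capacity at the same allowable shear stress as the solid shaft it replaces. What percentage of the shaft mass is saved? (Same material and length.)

Equal τ_max and T ⇒ the solid shaft needs d_s³ = d_o³(1−k⁴), so d_s = 36.9·(1−0.808⁴)^(1/3) = 30.66 mm.
Area ratio A_h/A_s = d_o²(1−k²)/d_s² = (1−k²)/(1−k⁴)^(2/3) = 0.5027.
Mass saving = 1 − 0.5027 = 49.7 %.

49.7 %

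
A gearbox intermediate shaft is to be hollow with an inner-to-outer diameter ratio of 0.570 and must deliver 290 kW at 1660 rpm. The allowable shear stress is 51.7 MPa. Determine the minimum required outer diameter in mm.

ω = 2π·1660/60 = 173.8 rad/s, so T = P/ω = 290×10³ / 173.8 = 1668 N·m.
For a hollow shaft with d_i/d_o = 0.570: τ_max = 16T/(π d_o³ (1−k⁴)), so d_o = [16T/(π τ_allow (1−k⁴))]^(1/3) = [16·1668/(π·5.17×10^7·0.8944)]^(1/3) = 0.05685 m.

56.8 mm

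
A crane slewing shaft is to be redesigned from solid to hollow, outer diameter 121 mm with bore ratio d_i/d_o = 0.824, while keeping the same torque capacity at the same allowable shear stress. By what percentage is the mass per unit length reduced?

Equal τ_max and T ⇒ the solid shaft needs d_s³ = d_o³(1−k⁴), so d_s = 121·(1−0.824⁴)^(1/3) = 98.47 mm.
Area ratio A_h/A_s = d_o²(1−k²)/d_s² = (1−k²)/(1−k⁴)^(2/3) = 0.4847.
Mass saving = 1 − 0.4847 = 51.5 %.

51.5 %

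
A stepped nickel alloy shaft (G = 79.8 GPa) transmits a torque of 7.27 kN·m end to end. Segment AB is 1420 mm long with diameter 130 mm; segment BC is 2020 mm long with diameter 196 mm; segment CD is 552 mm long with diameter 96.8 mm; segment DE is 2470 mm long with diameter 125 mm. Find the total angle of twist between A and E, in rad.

J_AB = π(0.130)⁴/32 = 2.80×10^-5 m⁴; J_BC = π(0.196)⁴/32 = 1.45×10^-4 m⁴; J_CD = π(0.0968)⁴/32 = 8.62×10^-6 m⁴; J_DE = π(0.125)⁴/32 = 2.40×10^-5 m⁴.
θ = (T/G)·Σ L_i/J_i = (7270/79.8×10⁹)·(1.42/2.80×10^-5 + 2.02/1.45×10^-4 + 0.552/8.62×10^-6 + 2.47/2.40×10^-5) = 0.02111 rad.

0.0211 rad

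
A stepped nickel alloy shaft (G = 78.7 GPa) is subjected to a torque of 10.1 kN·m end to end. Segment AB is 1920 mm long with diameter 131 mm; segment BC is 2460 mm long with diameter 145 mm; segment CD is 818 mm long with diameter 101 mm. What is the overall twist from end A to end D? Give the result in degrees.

1.49°

J_AB = π(0.131)⁴/32 = 2.89×10^-5 m⁴; J_BC = π(0.145)⁴/32 = 4.34×10^-5 m⁴; J_CD = π(0.101)⁴/32 = 1.02×10^-5 m⁴.
θ = (T/G)·Σ L_i/J_i = (10100/78.7×10⁹)·(1.92/2.89×10^-5 + 2.46/4.34×10^-5 + 0.818/1.02×10^-5) = 0.02607 rad.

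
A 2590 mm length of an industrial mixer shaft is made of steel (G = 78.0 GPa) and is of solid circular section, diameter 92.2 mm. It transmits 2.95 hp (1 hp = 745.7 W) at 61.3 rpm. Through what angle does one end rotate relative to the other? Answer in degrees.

0.0919°

ω = 2π·61.3/60 = 6.419 rad/s, so T = P/ω = 2.95×745.7 / 6.419 = 342.7 N·m.
J = πd⁴/32 = π(0.0922)⁴/32 = 7.095×10^-6 m⁴.
θ = T·L/(G·J) = 342.7 × 2.59 / (78.0×10⁹ × 7.095×10^-6) = 1.604×10^-3 rad.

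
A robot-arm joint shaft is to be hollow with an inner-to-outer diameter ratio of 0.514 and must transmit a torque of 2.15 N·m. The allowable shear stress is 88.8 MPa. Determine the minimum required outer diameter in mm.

5.10 mm

For a hollow shaft with d_i/d_o = 0.514: τ_max = 16T/(π d_o³ (1−k⁴)), so d_o = [16T/(π τ_allow (1−k⁴))]^(1/3) = [16·2.150/(π·8.88×10^7·0.9302)]^(1/3) = 0.005099 m.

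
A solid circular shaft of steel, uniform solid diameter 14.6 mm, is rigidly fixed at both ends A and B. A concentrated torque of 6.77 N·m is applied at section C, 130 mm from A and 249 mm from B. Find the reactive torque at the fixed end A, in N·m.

With uniform GJ and both ends fixed, compatibility θ_AC = θ_CB gives T_A·a = T_B·b, together with T_A + T_B = T₀.
T_A = T₀·b/(a+b) = 6.770·249/379.0 = 4.448 N·m; T_B = 2.322 N·m.

4.45 N·m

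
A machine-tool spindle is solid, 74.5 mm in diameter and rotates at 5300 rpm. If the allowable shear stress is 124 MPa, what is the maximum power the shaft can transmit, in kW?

5590 kW

J = πd⁴/32 = π(0.0745)⁴/32 = 3.024×10^-6 m⁴.
T_max = τ_allow·J/r = 1.24×10^8 × 3.024×10^-6 / 0.0372 = 10070 N·m.
ω = 2π·5300/60 = 555.0 rad/s, so P_max = T_max·ω = 5.588×10^6 W.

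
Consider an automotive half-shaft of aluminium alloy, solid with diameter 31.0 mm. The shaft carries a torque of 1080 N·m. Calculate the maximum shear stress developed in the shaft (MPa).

185 MPa

J = πd⁴/32 = π(0.0310)⁴/32 = 9.067×10^-8 m⁴.
τ_max = T·r/J = 1080 × 0.0155 / 9.067×10^-8 = 1.846×10^8 Pa.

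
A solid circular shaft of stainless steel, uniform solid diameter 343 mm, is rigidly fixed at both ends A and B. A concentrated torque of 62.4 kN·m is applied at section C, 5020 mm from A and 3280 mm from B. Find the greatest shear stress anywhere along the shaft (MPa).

4.76 MPa

With uniform GJ and both ends fixed, compatibility θ_AC = θ_CB gives T_A·a = T_B·b, together with T_A + T_B = T₀.
T_A = T₀·b/(a+b) = 62400·3280/8300 = 24660 N·m; T_B = 37740 N·m.
τ in each portion: τ_AC = 3.11×10^6 Pa, τ_CB = 4.76×10^6 Pa; maximum is in CB.
τ_max = T_CB·r/J = 37740·0.172/1.36×10^-3 = 4.763×10^6 Pa.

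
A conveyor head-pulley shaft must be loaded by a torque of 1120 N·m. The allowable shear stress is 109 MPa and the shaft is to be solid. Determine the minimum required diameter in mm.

37.4 mm

For a solid shaft τ_max = 16T/(πd³), so d = (16T/(π τ_allow))^(1/3) = (16·1120/(π·1.09×10^8))^(1/3) = 0.03740 m.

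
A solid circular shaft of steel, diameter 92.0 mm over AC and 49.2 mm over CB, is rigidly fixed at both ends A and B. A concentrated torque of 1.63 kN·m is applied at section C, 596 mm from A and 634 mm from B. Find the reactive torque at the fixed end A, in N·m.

Compatibility: T_A·a/J_AC = T_B·b/J_CB with T_A + T_B = T₀.
J_AC = 7.03×10^-6 m⁴, J_CB = 5.75×10^-7 m⁴, so T_A = T₀·(J_AC/a)/((J_AC/a)+(J_CB/b)) = 1514 N·m, T_B = 116.4 N·m.

1510 N·m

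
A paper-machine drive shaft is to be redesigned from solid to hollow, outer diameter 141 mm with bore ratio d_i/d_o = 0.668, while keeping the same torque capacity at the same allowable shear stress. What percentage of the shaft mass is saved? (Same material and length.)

Equal τ_max and T ⇒ the solid shaft needs d_s³ = d_o³(1−k⁴), so d_s = 141·(1−0.668⁴)^(1/3) = 130.9 mm.
Area ratio A_h/A_s = d_o²(1−k²)/d_s² = (1−k²)/(1−k⁴)^(2/3) = 0.6421.
Mass saving = 1 − 0.6421 = 35.8 %.

35.8 %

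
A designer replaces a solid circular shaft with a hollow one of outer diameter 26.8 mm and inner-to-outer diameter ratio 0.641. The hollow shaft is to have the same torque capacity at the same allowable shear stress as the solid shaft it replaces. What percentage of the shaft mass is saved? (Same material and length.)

Equal τ_max and T ⇒ the solid shaft needs d_s³ = d_o³(1−k⁴), so d_s = 26.8·(1−0.641⁴)^(1/3) = 25.20 mm.
Area ratio A_h/A_s = d_o²(1−k²)/d_s² = (1−k²)/(1−k⁴)^(2/3) = 0.6664.
Mass saving = 1 − 0.6664 = 33.4 %.

33.4 %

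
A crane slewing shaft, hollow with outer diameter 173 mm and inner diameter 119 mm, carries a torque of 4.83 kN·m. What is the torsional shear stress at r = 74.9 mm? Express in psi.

769 psi

J = π(d_o⁴ − d_i⁴)/32 = π(0.173⁴ − 0.119⁴)/32 = 6.825×10^-5 m⁴.
Shear stress varies linearly with radius: τ = T·r/J = 4830 × 0.0749 / 6.825×10^-5 = 5.300×10^6 Pa.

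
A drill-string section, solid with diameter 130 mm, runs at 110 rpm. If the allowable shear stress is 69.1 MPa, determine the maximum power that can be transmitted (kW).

343 kW

J = πd⁴/32 = π(0.130)⁴/32 = 2.804×10^-5 m⁴.
T_max = τ_allow·J/r = 6.91×10^7 × 2.804×10^-5 / 0.0650 = 29810 N·m.
ω = 2π·110/60 = 11.52 rad/s, so P_max = T_max·ω = 3.434×10^5 W.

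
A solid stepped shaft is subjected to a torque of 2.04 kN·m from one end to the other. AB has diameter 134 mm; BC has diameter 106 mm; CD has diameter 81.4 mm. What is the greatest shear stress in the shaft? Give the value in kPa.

19300 kPa

Under the same torque, τ_max = 16T/(πd³) is largest where d is smallest — segment CD (d = 81.4 mm).
τ_max = 16·2040/(π·(0.0814)³) = 1.926×10^7 Pa.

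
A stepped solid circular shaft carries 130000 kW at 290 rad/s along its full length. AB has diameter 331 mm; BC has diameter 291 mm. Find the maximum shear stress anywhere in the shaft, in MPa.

ω = 290 rad/s, so T = P/ω = 130000×10³ / 290.0 = 448300 N·m.
Under the same torque, τ_max = 16T/(πd³) is largest where d is smallest — segment BC (d = 291 mm).
τ_max = 16·448300/(π·(0.291)³) = 9.265×10^7 Pa.

92.6 MPa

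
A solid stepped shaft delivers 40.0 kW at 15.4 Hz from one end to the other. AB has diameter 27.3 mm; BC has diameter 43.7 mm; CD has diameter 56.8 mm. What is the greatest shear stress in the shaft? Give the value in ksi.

15.0 ksi

ω = 2π·15.4 = 96.76 rad/s, so T = P/ω = 40.0×10³ / 96.76 = 413.4 N·m.
Under the same torque, τ_max = 16T/(πd³) is largest where d is smallest — segment AB (d = 27.3 mm).
τ_max = 16·413.4/(π·(0.0273)³) = 1.035×10^8 Pa.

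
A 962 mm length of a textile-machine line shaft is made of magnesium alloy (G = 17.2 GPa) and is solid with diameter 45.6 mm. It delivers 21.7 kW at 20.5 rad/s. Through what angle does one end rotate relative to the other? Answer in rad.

0.139 rad

ω = 20.5 rad/s, so T = P/ω = 21.7×10³ / 20.50 = 1059 N·m.
J = πd⁴/32 = π(0.0456)⁴/32 = 4.245×10^-7 m⁴.
θ = T·L/(G·J) = 1059 × 0.962 / (17.2×10⁹ × 4.245×10^-7) = 0.1395 rad.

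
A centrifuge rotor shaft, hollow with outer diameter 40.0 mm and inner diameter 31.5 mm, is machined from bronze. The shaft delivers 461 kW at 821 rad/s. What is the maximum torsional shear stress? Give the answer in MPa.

ω = 821 rad/s, so T = P/ω = 461×10³ / 821.0 = 561.5 N·m.
J = π(d_o⁴ − d_i⁴)/32 = π(0.0400⁴ − 0.0315⁴)/32 = 1.547×10^-7 m⁴.
τ_max = T·r/J = 561.5 × 0.0200 / 1.547×10^-7 = 7.261×10^7 Pa.

72.6 MPa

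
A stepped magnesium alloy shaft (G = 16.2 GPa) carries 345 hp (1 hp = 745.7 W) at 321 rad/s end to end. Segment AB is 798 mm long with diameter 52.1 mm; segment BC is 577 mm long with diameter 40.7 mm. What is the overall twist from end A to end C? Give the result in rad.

ω = 321 rad/s, so T = P/ω = 345×745.7 / 321.0 = 801.5 N·m.
J_AB = π(0.0521)⁴/32 = 7.23×10^-7 m⁴; J_BC = π(0.0407)⁴/32 = 2.69×10^-7 m⁴.
θ = (T/G)·Σ L_i/J_i = (801.5/16.2×10⁹)·(0.798/7.23×10^-7 + 0.577/2.69×10^-7) = 0.1605 rad.

0.161 rad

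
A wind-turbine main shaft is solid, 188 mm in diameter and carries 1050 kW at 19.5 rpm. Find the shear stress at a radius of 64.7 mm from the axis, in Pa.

ω = 2π·19.5/60 = 2.042 rad/s, so T = P/ω = 1050×10³ / 2.042 = 514200 N·m.
J = πd⁴/32 = π(0.188)⁴/32 = 1.226×10^-4 m⁴.
Shear stress varies linearly with radius: τ = T·r/J = 514200 × 0.0647 / 1.226×10^-4 = 2.713×10^8 Pa.

2.71e8 Pa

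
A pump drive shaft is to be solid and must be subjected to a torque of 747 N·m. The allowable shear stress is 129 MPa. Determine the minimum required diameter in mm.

For a solid shaft τ_max = 16T/(πd³), so d = (16T/(π τ_allow))^(1/3) = (16·747.0/(π·1.29×10^8))^(1/3) = 0.03090 m.

30.9 mm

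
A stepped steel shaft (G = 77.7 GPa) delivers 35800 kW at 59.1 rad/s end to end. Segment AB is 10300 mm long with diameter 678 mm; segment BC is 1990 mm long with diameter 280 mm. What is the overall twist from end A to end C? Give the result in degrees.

1.69°

ω = 59.1 rad/s, so T = P/ω = 35800×10³ / 59.10 = 605800 N·m.
J_AB = π(0.678)⁴/32 = 0.0207 m⁴; J_BC = π(0.280)⁴/32 = 6.03×10^-4 m⁴.
θ = (T/G)·Σ L_i/J_i = (605800/77.7×10⁹)·(10.3/0.0207 + 1.99/6.03×10^-4) = 0.02958 rad.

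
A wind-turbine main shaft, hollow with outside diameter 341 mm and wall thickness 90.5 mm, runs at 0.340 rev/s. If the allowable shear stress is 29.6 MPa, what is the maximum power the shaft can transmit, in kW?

J = π(d_o⁴ − d_i⁴)/32 = π(0.341⁴ − 0.160⁴)/32 = 1.263×10^-3 m⁴.
T_max = τ_allow·J/r = 2.96×10^7 × 1.263×10^-3 / 0.171 = 219300 N·m.
ω = 2π·0.340 = 2.136 rad/s, so P_max = T_max·ω = 4.685×10^5 W.

468 kW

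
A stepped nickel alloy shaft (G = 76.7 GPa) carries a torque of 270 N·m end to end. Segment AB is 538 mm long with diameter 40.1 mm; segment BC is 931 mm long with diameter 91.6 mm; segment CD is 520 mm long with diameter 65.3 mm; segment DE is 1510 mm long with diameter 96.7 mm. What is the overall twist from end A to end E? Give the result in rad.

J_AB = π(0.0401)⁴/32 = 2.54×10^-7 m⁴; J_BC = π(0.0916)⁴/32 = 6.91×10^-6 m⁴; J_CD = π(0.0653)⁴/32 = 1.79×10^-6 m⁴; J_DE = π(0.0967)⁴/32 = 8.58×10^-6 m⁴.
θ = (T/G)·Σ L_i/J_i = (270.0/76.7×10⁹)·(0.538/2.54×10^-7 + 0.931/6.91×10^-6 + 0.520/1.79×10^-6 + 1.51/8.58×10^-6) = 9.579×10^-3 rad.

0.00958 rad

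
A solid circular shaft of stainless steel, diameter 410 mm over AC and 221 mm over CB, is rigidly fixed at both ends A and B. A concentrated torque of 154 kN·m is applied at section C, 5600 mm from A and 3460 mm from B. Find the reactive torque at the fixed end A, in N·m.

135000 N·m

Compatibility: T_A·a/J_AC = T_B·b/J_CB with T_A + T_B = T₀.
J_AC = 2.77×10^-3 m⁴, J_CB = 2.34×10^-4 m⁴, so T_A = T₀·(J_AC/a)/((J_AC/a)+(J_CB/b)) = 135500 N·m, T_B = 18510 N·m.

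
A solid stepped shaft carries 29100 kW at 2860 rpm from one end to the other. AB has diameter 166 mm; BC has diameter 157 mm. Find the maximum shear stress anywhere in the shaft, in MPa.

128 MPa

ω = 2π·2860/60 = 299.5 rad/s, so T = P/ω = 29100×10³ / 299.5 = 97160 N·m.
Under the same torque, τ_max = 16T/(πd³) is largest where d is smallest — segment BC (d = 157 mm).
τ_max = 16·97160/(π·(0.157)³) = 1.279×10^8 Pa.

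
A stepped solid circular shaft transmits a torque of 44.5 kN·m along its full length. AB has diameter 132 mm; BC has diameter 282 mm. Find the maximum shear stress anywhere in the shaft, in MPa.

Under the same torque, τ_max = 16T/(πd³) is largest where d is smallest — segment AB (d = 132 mm).
τ_max = 16·44500/(π·(0.132)³) = 9.854×10^7 Pa.

98.5 MPa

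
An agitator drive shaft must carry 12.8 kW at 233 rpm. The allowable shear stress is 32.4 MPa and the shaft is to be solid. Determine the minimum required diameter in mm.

43.5 mm

ω = 2π·233/60 = 24.40 rad/s, so T = P/ω = 12.8×10³ / 24.40 = 524.6 N·m.
For a solid shaft τ_max = 16T/(πd³), so d = (16T/(π τ_allow))^(1/3) = (16·524.6/(π·3.24×10^7))^(1/3) = 0.04353 m.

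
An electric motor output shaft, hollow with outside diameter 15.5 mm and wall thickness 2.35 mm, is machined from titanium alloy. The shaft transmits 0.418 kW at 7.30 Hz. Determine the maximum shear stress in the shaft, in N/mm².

16.3 N/mm²

ω = 2π·7.30 = 45.87 rad/s, so T = P/ω = 0.418×10³ / 45.87 = 9.113 N·m.
J = π(d_o⁴ − d_i⁴)/32 = π(0.0155⁴ − 0.0108⁴)/32 = 4.331×10^-9 m⁴.
τ_max = T·r/J = 9.113 × 0.00775 / 4.331×10^-9 = 1.631×10^7 Pa.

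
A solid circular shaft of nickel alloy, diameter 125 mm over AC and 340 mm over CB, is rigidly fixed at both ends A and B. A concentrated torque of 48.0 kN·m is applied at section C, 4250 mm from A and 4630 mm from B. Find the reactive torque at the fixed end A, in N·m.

Compatibility: T_A·a/J_AC = T_B·b/J_CB with T_A + T_B = T₀.
J_AC = 2.40×10^-5 m⁴, J_CB = 1.31×10^-3 m⁴, so T_A = T₀·(J_AC/a)/((J_AC/a)+(J_CB/b)) = 936.7 N·m, T_B = 47060 N·m.

937 N·m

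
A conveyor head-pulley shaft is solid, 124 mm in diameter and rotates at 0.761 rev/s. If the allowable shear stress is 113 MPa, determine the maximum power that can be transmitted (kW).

202 kW

J = πd⁴/32 = π(0.124)⁴/32 = 2.321×10^-5 m⁴.
T_max = τ_allow·J/r = 1.13×10^8 × 2.321×10^-5 / 0.0620 = 42300 N·m.
ω = 2π·0.761 = 4.782 rad/s, so P_max = T_max·ω = 2.023×10^5 W.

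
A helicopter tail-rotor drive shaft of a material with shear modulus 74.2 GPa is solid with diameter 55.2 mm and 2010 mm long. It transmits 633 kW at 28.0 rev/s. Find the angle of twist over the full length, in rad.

0.107 rad

ω = 2π·28.0 = 175.9 rad/s, so T = P/ω = 633×10³ / 175.9 = 3598 N·m.
J = πd⁴/32 = π(0.0552)⁴/32 = 9.115×10^-7 m⁴.
θ = T·L/(G·J) = 3598 × 2.01 / (74.2×10⁹ × 9.115×10^-7) = 0.1069 rad.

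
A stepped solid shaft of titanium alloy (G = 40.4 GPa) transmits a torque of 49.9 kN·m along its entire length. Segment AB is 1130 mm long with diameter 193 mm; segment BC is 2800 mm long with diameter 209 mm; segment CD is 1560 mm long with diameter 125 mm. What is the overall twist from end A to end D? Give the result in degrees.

J_AB = π(0.193)⁴/32 = 1.36×10^-4 m⁴; J_BC = π(0.209)⁴/32 = 1.87×10^-4 m⁴; J_CD = π(0.125)⁴/32 = 2.40×10^-5 m⁴.
θ = (T/G)·Σ L_i/J_i = (49900/40.4×10⁹)·(1.13/1.36×10^-4 + 2.80/1.87×10^-4 + 1.56/2.40×10^-5) = 0.1091 rad.

6.25°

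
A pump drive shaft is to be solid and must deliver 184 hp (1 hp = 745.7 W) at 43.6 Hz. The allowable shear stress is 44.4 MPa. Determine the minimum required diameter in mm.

ω = 2π·43.6 = 273.9 rad/s, so T = P/ω = 184×745.7 / 273.9 = 500.9 N·m.
For a solid shaft τ_max = 16T/(πd³), so d = (16T/(π τ_allow))^(1/3) = (16·500.9/(π·4.44×10^7))^(1/3) = 0.03859 m.

38.6 mm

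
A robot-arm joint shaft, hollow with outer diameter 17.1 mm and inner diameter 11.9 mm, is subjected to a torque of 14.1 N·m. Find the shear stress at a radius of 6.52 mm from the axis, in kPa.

14300 kPa

J = π(d_o⁴ − d_i⁴)/32 = π(0.0171⁴ − 0.0119⁴)/32 = 6.426×10^-9 m⁴.
Shear stress varies linearly with radius: τ = T·r/J = 14.10 × 0.00652 / 6.426×10^-9 = 1.431×10^7 Pa.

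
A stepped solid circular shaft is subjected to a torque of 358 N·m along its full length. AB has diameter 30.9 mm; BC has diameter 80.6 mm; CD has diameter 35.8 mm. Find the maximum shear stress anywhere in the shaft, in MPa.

61.8 MPa

Under the same torque, τ_max = 16T/(πd³) is largest where d is smallest — segment AB (d = 30.9 mm).
τ_max = 16·358.0/(π·(0.0309)³) = 6.180×10^7 Pa.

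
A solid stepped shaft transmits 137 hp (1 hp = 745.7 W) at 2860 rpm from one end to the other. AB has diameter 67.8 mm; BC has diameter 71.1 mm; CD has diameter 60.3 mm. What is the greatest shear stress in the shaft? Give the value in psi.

ω = 2π·2860/60 = 299.5 rad/s, so T = P/ω = 137×745.7 / 299.5 = 341.1 N·m.
Under the same torque, τ_max = 16T/(πd³) is largest where d is smallest — segment CD (d = 60.3 mm).
τ_max = 16·341.1/(π·(0.0603)³) = 7.923×10^6 Pa.

1150 psi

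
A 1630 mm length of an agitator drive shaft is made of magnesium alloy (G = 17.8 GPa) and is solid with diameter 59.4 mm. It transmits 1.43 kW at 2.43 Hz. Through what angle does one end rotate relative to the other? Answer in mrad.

ω = 2π·2.43 = 15.27 rad/s, so T = P/ω = 1.43×10³ / 15.27 = 93.66 N·m.
J = πd⁴/32 = π(0.0594)⁴/32 = 1.222×10^-6 m⁴.
θ = T·L/(G·J) = 93.66 × 1.63 / (17.8×10⁹ × 1.222×10^-6) = 7.017×10^-3 rad.

7.02 mrad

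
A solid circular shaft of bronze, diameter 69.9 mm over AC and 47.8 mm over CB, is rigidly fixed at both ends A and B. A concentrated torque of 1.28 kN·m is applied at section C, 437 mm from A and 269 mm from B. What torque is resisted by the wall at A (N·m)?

Compatibility: T_A·a/J_AC = T_B·b/J_CB with T_A + T_B = T₀.
J_AC = 2.34×10^-6 m⁴, J_CB = 5.13×10^-7 m⁴, so T_A = T₀·(J_AC/a)/((J_AC/a)+(J_CB/b)) = 944.5 N·m, T_B = 335.5 N·m.

944 N·m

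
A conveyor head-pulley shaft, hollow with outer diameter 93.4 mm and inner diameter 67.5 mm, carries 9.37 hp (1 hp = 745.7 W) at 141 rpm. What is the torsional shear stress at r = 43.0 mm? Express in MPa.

ω = 2π·141/60 = 14.77 rad/s, so T = P/ω = 9.37×745.7 / 14.77 = 473.2 N·m.
J = π(d_o⁴ − d_i⁴)/32 = π(0.0934⁴ − 0.0675⁴)/32 = 5.433×10^-6 m⁴.
Shear stress varies linearly with radius: τ = T·r/J = 473.2 × 0.0430 / 5.433×10^-6 = 3.745×10^6 Pa.

3.75 MPa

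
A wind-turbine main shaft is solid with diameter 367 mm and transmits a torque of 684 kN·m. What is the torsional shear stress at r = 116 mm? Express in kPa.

44600 kPa

J = πd⁴/32 = π(0.367)⁴/32 = 1.781×10^-3 m⁴.
Shear stress varies linearly with radius: τ = T·r/J = 684000 × 0.116 / 1.781×10^-3 = 4.455×10^7 Pa.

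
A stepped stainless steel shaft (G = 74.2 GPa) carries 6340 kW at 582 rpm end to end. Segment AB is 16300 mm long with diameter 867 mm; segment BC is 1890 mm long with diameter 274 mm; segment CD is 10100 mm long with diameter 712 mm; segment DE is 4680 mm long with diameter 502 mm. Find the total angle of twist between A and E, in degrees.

0.390°

ω = 2π·582/60 = 60.95 rad/s, so T = P/ω = 6340×10³ / 60.95 = 104000 N·m.
J_AB = π(0.867)⁴/32 = 0.0555 m⁴; J_BC = π(0.274)⁴/32 = 5.53×10^-4 m⁴; J_CD = π(0.712)⁴/32 = 0.0252 m⁴; J_DE = π(0.502)⁴/32 = 6.23×10^-3 m⁴.
θ = (T/G)·Σ L_i/J_i = (104000/74.2×10⁹)·(16.3/0.0555 + 1.89/5.53×10^-4 + 10.1/0.0252 + 4.68/6.23×10^-3) = 6.814×10^-3 rad.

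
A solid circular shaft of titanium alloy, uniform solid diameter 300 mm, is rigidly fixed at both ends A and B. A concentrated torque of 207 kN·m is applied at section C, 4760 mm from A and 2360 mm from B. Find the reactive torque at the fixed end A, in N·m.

With uniform GJ and both ends fixed, compatibility θ_AC = θ_CB gives T_A·a = T_B·b, together with T_A + T_B = T₀.
T_A = T₀·b/(a+b) = 207000·2360/7120 = 68610 N·m; T_B = 138400 N·m.

68600 N·m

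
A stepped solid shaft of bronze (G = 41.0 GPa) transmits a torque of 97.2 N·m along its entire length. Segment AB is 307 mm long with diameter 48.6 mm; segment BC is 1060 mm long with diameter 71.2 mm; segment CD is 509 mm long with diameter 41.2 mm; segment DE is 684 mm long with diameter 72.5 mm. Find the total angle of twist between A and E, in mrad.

J_AB = π(0.0486)⁴/32 = 5.48×10^-7 m⁴; J_BC = π(0.0712)⁴/32 = 2.52×10^-6 m⁴; J_CD = π(0.0412)⁴/32 = 2.83×10^-7 m⁴; J_DE = π(0.0725)⁴/32 = 2.71×10^-6 m⁴.
θ = (T/G)·Σ L_i/J_i = (97.20/41.0×10⁹)·(0.307/5.48×10^-7 + 1.06/2.52×10^-6 + 0.509/2.83×10^-7 + 0.684/2.71×10^-6) = 7.189×10^-3 rad.

7.19 mrad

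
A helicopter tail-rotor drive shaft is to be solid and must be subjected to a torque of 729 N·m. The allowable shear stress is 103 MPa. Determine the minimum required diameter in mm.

For a solid shaft τ_max = 16T/(πd³), so d = (16T/(π τ_allow))^(1/3) = (16·729.0/(π·1.03×10^8))^(1/3) = 0.03303 m.

33.0 mm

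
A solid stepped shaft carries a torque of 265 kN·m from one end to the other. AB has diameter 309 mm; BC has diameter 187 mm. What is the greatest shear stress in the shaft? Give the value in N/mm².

206 N/mm²

Under the same torque, τ_max = 16T/(πd³) is largest where d is smallest — segment BC (d = 187 mm).
τ_max = 16·265000/(π·(0.187)³) = 2.064×10^8 Pa.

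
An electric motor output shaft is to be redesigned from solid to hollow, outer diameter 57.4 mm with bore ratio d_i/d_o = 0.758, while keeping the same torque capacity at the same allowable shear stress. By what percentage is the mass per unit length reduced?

Equal τ_max and T ⇒ the solid shaft needs d_s³ = d_o³(1−k⁴), so d_s = 57.4·(1−0.758⁴)^(1/3) = 50.22 mm.
Area ratio A_h/A_s = d_o²(1−k²)/d_s² = (1−k²)/(1−k⁴)^(2/3) = 0.5557.
Mass saving = 1 − 0.5557 = 44.4 %.

44.4 %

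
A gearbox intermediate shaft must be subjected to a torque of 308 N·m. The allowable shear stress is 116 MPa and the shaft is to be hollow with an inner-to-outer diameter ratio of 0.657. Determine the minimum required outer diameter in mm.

For a hollow shaft with d_i/d_o = 0.657: τ_max = 16T/(π d_o³ (1−k⁴)), so d_o = [16T/(π τ_allow (1−k⁴))]^(1/3) = [16·308.0/(π·1.16×10^8·0.8137)]^(1/3) = 0.02552 m.

25.5 mm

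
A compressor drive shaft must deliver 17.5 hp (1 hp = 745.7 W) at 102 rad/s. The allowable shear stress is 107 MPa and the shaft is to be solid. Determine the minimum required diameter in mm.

18.3 mm

ω = 102 rad/s, so T = P/ω = 17.5×745.7 / 102.0 = 127.9 N·m.
For a solid shaft τ_max = 16T/(πd³), so d = (16T/(π τ_allow))^(1/3) = (16·127.9/(π·1.07×10^8))^(1/3) = 0.01826 m.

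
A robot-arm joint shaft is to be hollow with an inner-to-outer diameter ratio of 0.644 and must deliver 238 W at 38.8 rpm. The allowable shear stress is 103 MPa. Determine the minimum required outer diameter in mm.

ω = 2π·38.8/60 = 4.063 rad/s, so T = P/ω = 238 / 4.063 = 58.58 N·m.
For a hollow shaft with d_i/d_o = 0.644: τ_max = 16T/(π d_o³ (1−k⁴)), so d_o = [16T/(π τ_allow (1−k⁴))]^(1/3) = [16·58.58/(π·1.03×10^8·0.8280)]^(1/3) = 0.01518 m.

15.2 mm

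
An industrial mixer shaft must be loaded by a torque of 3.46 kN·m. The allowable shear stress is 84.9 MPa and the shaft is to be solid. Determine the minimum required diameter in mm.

59.2 mm

For a solid shaft τ_max = 16T/(πd³), so d = (16T/(π τ_allow))^(1/3) = (16·3460/(π·8.49×10^7))^(1/3) = 0.05921 m.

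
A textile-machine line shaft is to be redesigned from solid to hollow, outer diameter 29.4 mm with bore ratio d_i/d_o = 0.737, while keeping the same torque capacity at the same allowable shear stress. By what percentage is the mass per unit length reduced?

42.3 %

Equal τ_max and T ⇒ the solid shaft needs d_s³ = d_o³(1−k⁴), so d_s = 29.4·(1−0.737⁴)^(1/3) = 26.17 mm.
Area ratio A_h/A_s = d_o²(1−k²)/d_s² = (1−k²)/(1−k⁴)^(2/3) = 0.5767.
Mass saving = 1 − 0.5767 = 42.3 %.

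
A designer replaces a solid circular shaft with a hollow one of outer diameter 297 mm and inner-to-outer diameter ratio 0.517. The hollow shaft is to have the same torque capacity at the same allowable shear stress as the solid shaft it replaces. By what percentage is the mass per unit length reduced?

Equal τ_max and T ⇒ the solid shaft needs d_s³ = d_o³(1−k⁴), so d_s = 297·(1−0.517⁴)^(1/3) = 289.8 mm.
Area ratio A_h/A_s = d_o²(1−k²)/d_s² = (1−k²)/(1−k⁴)^(2/3) = 0.7698.
Mass saving = 1 − 0.7698 = 23.0 %.

23.0 %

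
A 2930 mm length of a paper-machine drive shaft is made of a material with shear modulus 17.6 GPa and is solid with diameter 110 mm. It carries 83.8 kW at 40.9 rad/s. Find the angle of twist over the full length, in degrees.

1.36°

ω = 40.9 rad/s, so T = P/ω = 83.8×10³ / 40.90 = 2049 N·m.
J = πd⁴/32 = π(0.110)⁴/32 = 1.437×10^-5 m⁴.
θ = T·L/(G·J) = 2049 × 2.93 / (17.6×10⁹ × 1.437×10^-5) = 0.02373 rad.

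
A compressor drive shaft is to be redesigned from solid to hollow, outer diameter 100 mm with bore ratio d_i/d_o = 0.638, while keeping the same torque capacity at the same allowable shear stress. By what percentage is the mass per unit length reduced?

Equal τ_max and T ⇒ the solid shaft needs d_s³ = d_o³(1−k⁴), so d_s = 100·(1−0.638⁴)^(1/3) = 94.14 mm.
Area ratio A_h/A_s = d_o²(1−k²)/d_s² = (1−k²)/(1−k⁴)^(2/3) = 0.6691.
Mass saving = 1 − 0.6691 = 33.1 %.

33.1 %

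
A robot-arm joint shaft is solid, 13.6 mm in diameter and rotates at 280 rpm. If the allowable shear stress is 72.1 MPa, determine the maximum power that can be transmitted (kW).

J = πd⁴/32 = π(0.0136)⁴/32 = 3.359×10^-9 m⁴.
T_max = τ_allow·J/r = 7.21×10^7 × 3.359×10^-9 / 0.00680 = 35.61 N·m.
ω = 2π·280/60 = 29.32 rad/s, so P_max = T_max·ω = 1044 W.

1.04 kW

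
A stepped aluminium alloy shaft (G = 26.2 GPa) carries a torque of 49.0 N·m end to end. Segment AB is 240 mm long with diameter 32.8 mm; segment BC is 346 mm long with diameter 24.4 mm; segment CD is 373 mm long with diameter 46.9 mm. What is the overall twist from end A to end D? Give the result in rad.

J_AB = π(0.0328)⁴/32 = 1.14×10^-7 m⁴; J_BC = π(0.0244)⁴/32 = 3.48×10^-8 m⁴; J_CD = π(0.0469)⁴/32 = 4.75×10^-7 m⁴.
θ = (T/G)·Σ L_i/J_i = (49.00/26.2×10⁹)·(0.240/1.14×10^-7 + 0.346/3.48×10^-8 + 0.373/4.75×10^-7) = 0.02401 rad.

0.0240 rad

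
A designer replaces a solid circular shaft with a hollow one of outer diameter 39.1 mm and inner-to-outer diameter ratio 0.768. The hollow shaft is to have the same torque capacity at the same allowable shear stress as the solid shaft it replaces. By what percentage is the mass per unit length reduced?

45.5 %

Equal τ_max and T ⇒ the solid shaft needs d_s³ = d_o³(1−k⁴), so d_s = 39.1·(1−0.768⁴)^(1/3) = 33.91 mm.
Area ratio A_h/A_s = d_o²(1−k²)/d_s² = (1−k²)/(1−k⁴)^(2/3) = 0.5455.
Mass saving = 1 − 0.5455 = 45.5 %.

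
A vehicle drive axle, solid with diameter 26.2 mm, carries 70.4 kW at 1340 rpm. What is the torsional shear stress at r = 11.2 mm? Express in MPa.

121 MPa

ω = 2π·1340/60 = 140.3 rad/s, so T = P/ω = 70.4×10³ / 140.3 = 501.7 N·m.
J = πd⁴/32 = π(0.0262)⁴/32 = 4.626×10^-8 m⁴.
Shear stress varies linearly with radius: τ = T·r/J = 501.7 × 0.0112 / 4.626×10^-8 = 1.215×10^8 Pa.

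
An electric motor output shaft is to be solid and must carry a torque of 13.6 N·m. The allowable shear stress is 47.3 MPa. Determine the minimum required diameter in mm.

11.4 mm

For a solid shaft τ_max = 16T/(πd³), so d = (16T/(π τ_allow))^(1/3) = (16·13.60/(π·4.73×10^7))^(1/3) = 0.01136 m.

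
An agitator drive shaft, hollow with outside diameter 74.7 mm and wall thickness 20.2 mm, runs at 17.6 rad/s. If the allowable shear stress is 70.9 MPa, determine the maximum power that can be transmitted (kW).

97.6 kW

J = π(d_o⁴ − d_i⁴)/32 = π(0.0747⁴ − 0.0343⁴)/32 = 2.921×10^-6 m⁴.
T_max = τ_allow·J/r = 7.09×10^7 × 2.921×10^-6 / 0.0374 = 5545 N·m.
ω = 17.6 rad/s, so P_max = T_max·ω = 9.759×10^4 W.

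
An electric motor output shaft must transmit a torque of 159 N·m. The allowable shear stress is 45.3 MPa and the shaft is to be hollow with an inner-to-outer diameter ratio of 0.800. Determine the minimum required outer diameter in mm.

31.2 mm

For a hollow shaft with d_i/d_o = 0.800: τ_max = 16T/(π d_o³ (1−k⁴)), so d_o = [16T/(π τ_allow (1−k⁴))]^(1/3) = [16·159.0/(π·4.53×10^7·0.5904)]^(1/3) = 0.03117 m.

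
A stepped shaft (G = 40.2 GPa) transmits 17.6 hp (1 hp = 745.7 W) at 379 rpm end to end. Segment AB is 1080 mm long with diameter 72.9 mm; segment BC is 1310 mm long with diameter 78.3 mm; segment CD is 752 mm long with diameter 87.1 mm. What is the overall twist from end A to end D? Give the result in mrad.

7.22 mrad

ω = 2π·379/60 = 39.69 rad/s, so T = P/ω = 17.6×745.7 / 39.69 = 330.7 N·m.
J_AB = π(0.0729)⁴/32 = 2.77×10^-6 m⁴; J_BC = π(0.0783)⁴/32 = 3.69×10^-6 m⁴; J_CD = π(0.0871)⁴/32 = 5.65×10^-6 m⁴.
θ = (T/G)·Σ L_i/J_i = (330.7/40.2×10⁹)·(1.08/2.77×10^-6 + 1.31/3.69×10^-6 + 0.752/5.65×10^-6) = 7.219×10^-3 rad.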